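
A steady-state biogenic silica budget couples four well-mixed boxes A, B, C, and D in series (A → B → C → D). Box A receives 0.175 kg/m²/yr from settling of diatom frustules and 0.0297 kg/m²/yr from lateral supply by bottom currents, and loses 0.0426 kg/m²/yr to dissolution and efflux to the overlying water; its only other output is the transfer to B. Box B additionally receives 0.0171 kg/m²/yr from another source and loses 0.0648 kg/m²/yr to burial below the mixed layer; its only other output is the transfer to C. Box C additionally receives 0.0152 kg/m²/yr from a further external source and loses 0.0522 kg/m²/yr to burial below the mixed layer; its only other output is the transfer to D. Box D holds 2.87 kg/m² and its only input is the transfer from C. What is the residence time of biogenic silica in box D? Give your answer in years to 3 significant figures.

37.1 yr

Box A: F(A→B) = (0.175 + 0.0297) − 0.0426 = 0.16210 kg/m²/yr.
Box B: F(B→C) = (0.16210 + 0.0171) − 0.0648 = 0.11440 kg/m²/yr.
Box C: F(C→D) = (0.11440 + 0.0152) − 0.0522 = 0.077400 kg/m²/yr.
Box D throughput = its input = 0.077400 kg/m²/yr; τ = 2.87 / 0.077400 = 37.08 yr.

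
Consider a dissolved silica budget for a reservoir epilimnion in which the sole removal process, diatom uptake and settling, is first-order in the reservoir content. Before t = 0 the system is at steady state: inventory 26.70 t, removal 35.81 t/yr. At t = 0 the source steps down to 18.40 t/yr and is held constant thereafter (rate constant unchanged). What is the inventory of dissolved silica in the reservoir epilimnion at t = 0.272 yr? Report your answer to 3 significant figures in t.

22.7 t

The sink rate constant is k = F₀/M₀ = 35.81/26.70 = 1.341 yr⁻¹.
Solving dM/dt = F₁ − kM with M(0) = M₀ gives M(t) = F₁/k + (M₀ − F₁/k)·e^(−kt).
F₁/k = 18.40/1.341 = 13.719 t; kt = 1.341 × 0.272 = 0.3648, e^(−kt) = 0.6943.
M(0.272) = 13.719 + (26.70 − 13.719) × 0.6943 = 13.719 + 9.013 = 22.732 t.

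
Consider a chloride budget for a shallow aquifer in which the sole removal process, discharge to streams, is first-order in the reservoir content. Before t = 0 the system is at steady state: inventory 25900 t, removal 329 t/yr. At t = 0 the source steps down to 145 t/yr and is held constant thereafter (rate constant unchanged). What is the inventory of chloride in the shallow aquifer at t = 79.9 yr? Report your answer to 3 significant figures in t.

16700 t

Residence time τ = M₀/F₀ = 78.72 yr. The eventual steady state is M_∞ = M₀·(F₁/F₀) = 25900 × 145/329 = 11415 t.
The anomaly ΔM(t) = M(t) − M_∞ decays as ΔM₀·e^(−t/τ) with ΔM₀ = 25900 − 11415 = 14490 t.
At t = 79.9 yr, e^(−t/τ) = e^(−1.015) = 0.3624, so ΔM = 5250 t and M = 11415 + 5250 = 16665 t.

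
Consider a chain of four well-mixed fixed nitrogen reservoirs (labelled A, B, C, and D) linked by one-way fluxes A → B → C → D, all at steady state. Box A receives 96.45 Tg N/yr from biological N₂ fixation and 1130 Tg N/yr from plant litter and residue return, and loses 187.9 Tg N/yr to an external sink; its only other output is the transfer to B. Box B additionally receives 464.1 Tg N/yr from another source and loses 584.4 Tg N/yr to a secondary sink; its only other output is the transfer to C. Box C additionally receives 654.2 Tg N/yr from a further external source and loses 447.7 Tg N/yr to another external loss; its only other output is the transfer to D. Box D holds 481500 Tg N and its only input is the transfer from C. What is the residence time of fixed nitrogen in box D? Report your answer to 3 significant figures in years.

428 yr

Box A: F(A→B) = (96.45 + 1130) − 187.9 = 1038.5 Tg N/yr.
Box B: F(B→C) = (1038.5 + 464.1) − 584.4 = 918.25 Tg N/yr.
Box C: F(C→D) = (918.25 + 654.2) − 447.7 = 1124.8 Tg N/yr.
Box D throughput = its input = 1124.8 Tg N/yr; τ = 481500 / 1124.8 = 428.1 yr.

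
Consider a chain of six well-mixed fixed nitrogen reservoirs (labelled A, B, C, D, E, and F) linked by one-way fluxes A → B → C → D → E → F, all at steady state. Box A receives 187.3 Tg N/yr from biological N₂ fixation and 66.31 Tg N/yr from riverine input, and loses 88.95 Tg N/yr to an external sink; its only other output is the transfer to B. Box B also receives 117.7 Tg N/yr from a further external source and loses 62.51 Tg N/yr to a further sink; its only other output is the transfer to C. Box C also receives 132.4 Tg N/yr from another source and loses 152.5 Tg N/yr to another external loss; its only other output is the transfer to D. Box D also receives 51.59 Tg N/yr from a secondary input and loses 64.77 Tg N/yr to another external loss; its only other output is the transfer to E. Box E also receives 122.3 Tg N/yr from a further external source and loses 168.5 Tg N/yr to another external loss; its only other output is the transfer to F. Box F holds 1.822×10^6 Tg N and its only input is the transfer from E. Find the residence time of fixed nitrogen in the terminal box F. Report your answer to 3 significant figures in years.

Box A: F(A→B) = (187.3 + 66.31) − 88.95 = 164.66 Tg N/yr.
Box B: F(B→C) = (164.66 + 117.7) − 62.51 = 219.85 Tg N/yr.
Box C: F(C→D) = (219.85 + 132.4) − 152.5 = 199.75 Tg N/yr.
Box D: F(D→E) = (199.75 + 51.59) − 64.77 = 186.57 Tg N/yr.
Box E: F(E→F) = (186.57 + 122.3) − 168.5 = 140.37 Tg N/yr.
Box F throughput = its input = 140.37 Tg N/yr; τ = 1.822×10^6 / 140.37 = 12980 yr.

13000 yr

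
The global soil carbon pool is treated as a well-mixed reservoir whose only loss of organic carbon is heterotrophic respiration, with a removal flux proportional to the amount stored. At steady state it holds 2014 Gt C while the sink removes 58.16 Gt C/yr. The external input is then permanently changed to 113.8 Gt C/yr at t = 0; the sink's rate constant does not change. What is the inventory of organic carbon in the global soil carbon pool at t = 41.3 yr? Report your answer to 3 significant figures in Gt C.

3360 Gt C

The sink rate constant is k = F₀/M₀ = 58.16/2014 = 0.02888 yr⁻¹.
Solving dM/dt = F₁ − kM with M(0) = M₀ gives M(t) = F₁/k + (M₀ − F₁/k)·e^(−kt).
F₁/k = 113.8/0.02888 = 3940.7 Gt C; kt = 0.02888 × 41.3 = 1.193, e^(−kt) = 0.3034.
M(41.3) = 3940.7 + (2014 − 3940.7) × 0.3034 = 3940.7 − 584.6 = 3356.1 Gt C.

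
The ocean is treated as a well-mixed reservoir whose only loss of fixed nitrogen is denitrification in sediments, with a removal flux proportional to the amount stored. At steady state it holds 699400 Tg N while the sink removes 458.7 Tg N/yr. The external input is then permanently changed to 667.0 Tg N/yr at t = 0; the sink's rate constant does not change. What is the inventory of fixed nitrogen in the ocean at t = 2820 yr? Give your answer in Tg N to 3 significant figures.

The sink rate constant is k = F₀/M₀ = 458.7/699400 = 0.0006558 yr⁻¹.
Solving dM/dt = F₁ − kM with M(0) = M₀ gives M(t) = F₁/k + (M₀ − F₁/k)·e^(−kt).
F₁/k = 667.0/0.0006558 = 1.0170×10^6 Tg N; kt = 0.0006558 × 2820 = 1.849, e^(−kt) = 0.1573.
M(2820) = 1.0170×10^6 + (699400 − 1.0170×10^6) × 0.1573 = 1.0170×10^6 − 49960 = 967040 Tg N.

967000 Tg N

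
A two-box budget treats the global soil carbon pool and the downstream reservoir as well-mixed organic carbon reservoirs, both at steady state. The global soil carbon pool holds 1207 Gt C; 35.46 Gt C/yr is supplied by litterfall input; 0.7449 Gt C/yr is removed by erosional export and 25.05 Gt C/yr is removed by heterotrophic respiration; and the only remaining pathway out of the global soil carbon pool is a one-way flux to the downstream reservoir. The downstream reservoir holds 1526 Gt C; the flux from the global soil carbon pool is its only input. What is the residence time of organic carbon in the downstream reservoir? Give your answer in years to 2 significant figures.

Balance the global soil carbon pool: ΣF_in = 35.460 Gt C/yr.
Flux to the downstream reservoir = ΣF_in − (0.7449 + 25.05) = 9.6651 Gt C/yr.
At steady state the output of the downstream reservoir equals its input, 9.6651 Gt C/yr.
τ = M / F = 1526 / 9.6651 = 157.9 yr.

160 yr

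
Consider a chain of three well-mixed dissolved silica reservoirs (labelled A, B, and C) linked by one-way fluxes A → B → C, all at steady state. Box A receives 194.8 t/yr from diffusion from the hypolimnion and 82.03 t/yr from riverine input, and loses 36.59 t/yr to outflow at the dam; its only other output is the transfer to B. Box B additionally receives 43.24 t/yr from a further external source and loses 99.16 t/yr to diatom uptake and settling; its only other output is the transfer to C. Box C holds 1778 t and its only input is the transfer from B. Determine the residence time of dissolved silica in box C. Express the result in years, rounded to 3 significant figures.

Box A: F(A→B) = (194.8 + 82.03) − 36.59 = 240.24 t/yr.
Box B: F(B→C) = (240.24 + 43.24) − 99.16 = 184.32 t/yr.
Box C throughput = its input = 184.32 t/yr; τ = 1778 / 184.32 = 9.646 yr.

9.65 yr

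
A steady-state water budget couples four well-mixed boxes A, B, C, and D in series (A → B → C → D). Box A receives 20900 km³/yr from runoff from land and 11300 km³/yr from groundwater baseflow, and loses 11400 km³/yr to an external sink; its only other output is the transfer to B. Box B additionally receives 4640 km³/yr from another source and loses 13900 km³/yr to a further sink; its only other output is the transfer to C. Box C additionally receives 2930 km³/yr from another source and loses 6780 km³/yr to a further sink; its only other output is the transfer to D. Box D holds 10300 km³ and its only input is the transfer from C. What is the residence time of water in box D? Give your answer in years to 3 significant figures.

1.34 yr

Box A: F(A→B) = (20900 + 11300) − 11400 = 20800 km³/yr.
Box B: F(B→C) = (20800 + 4640) − 13900 = 11540 km³/yr.
Box C: F(C→D) = (11540 + 2930) − 6780 = 7690.0 km³/yr.
Box D throughput = its input = 7690.0 km³/yr; τ = 10300 / 7690.0 = 1.339 yr.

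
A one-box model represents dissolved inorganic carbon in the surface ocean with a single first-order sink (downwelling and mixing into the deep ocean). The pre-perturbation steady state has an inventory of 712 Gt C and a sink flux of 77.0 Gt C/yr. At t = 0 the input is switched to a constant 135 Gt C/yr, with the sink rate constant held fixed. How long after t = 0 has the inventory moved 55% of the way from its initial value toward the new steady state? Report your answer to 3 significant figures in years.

7.38 yr

τ = M₀/F₀ = 712/77.0 = 9.247 yr.
The remaining gap fraction is e^(−t/τ); 55% covered ⇒ e^(−t/τ) = 0.450.
t = −τ ln(0.450) = 9.247 × 0.7985 = 7.384 yr.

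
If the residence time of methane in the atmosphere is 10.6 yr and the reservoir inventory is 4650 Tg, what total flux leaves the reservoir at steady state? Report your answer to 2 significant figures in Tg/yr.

F = M / τ = 4650 / 10.6 = 438.7 Tg/yr.

440 Tg/yr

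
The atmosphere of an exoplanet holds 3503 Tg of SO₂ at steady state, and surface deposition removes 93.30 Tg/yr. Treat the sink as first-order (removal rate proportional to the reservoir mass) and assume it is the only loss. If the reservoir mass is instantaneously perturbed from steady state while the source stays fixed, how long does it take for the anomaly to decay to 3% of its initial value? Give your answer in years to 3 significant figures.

For a linear reservoir the anomaly decays as exp(−t/τ) with τ = M/F = 3503/93.30 = 37.55 yr.
exp(−t/τ) = 0.03 ⇒ t = −τ ln(0.03) = 37.55 × 3.507 = 131.7 yr.

132 yr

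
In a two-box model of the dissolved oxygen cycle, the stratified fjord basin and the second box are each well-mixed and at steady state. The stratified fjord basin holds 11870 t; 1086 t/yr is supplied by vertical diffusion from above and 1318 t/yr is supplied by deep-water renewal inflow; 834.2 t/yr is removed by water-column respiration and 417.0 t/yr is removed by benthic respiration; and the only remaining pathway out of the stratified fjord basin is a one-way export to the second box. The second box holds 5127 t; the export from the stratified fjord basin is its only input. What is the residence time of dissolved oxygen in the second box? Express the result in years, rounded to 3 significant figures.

Balance the stratified fjord basin: ΣF_in = 1086 + 1318 = 2404.0 t/yr.
Export to the second box = ΣF_in − (834.2 + 417.0) = 1152.8 t/yr.
At steady state the output of the second box equals its input, 1152.8 t/yr.
τ = M / F = 5127 / 1152.8 = 4.447 yr.

4.45 yr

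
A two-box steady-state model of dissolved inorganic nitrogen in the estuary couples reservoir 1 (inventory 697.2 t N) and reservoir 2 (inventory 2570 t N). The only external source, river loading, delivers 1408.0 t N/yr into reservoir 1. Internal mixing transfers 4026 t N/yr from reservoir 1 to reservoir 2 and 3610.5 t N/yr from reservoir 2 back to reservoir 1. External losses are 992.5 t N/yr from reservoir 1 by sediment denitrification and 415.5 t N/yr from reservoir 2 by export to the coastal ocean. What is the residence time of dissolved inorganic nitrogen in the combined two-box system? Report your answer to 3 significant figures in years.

Treat the two boxes together as one reservoir: the mixing fluxes between them are internal recycling, so τ = ΣM / Σ(external losses).
M_total = 697.2 + 2570 = 3267.2 t N.
ΣF_external_out = 992.5 + 415.5 = 1408.0 t N/yr.
τ = M_total / ΣF_ext = 3267.2 / 1408.0 = 2.320 yr.

2.32 yr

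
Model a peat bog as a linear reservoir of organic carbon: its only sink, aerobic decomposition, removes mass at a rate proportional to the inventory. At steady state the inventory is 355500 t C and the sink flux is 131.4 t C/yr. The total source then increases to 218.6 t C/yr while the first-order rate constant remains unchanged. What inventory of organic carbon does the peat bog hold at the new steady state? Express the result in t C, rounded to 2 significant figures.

Rate constant k = F/M = 131.4 / 355500 = 0.0003696 yr⁻¹.
At the new steady state, source = k·M_new ⇒ M_new = 218.6 / 0.0003696 = 591400 t C.
(Equivalently M_new = M × F_new/F_old = 355500 × 218.6/131.4.)

590000 t C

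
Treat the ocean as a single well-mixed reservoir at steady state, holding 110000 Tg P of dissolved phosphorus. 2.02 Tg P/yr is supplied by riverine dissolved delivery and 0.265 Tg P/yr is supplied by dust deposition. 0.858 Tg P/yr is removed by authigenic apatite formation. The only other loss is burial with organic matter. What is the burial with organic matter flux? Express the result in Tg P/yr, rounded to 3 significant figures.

At steady state ΣF_in = ΣF_out.
ΣF_in = 2.02 + 0.265 = 2.2850 Tg P/yr.
Burial with organic matter flux = ΣF_in − (0.858) = 2.2850 − 0.8580 = 1.427 Tg P/yr.

1.43 Tg P/yr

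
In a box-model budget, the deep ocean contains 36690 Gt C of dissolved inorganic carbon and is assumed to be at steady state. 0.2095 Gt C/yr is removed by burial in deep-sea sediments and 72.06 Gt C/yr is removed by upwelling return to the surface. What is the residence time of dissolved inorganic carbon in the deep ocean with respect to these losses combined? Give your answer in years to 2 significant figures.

510 yr

Total removal = 0.2095 + 72.06 = 72.270 Gt C/yr.
τ = M / ΣF_out = 36690 / 72.270 = 507.7 yr.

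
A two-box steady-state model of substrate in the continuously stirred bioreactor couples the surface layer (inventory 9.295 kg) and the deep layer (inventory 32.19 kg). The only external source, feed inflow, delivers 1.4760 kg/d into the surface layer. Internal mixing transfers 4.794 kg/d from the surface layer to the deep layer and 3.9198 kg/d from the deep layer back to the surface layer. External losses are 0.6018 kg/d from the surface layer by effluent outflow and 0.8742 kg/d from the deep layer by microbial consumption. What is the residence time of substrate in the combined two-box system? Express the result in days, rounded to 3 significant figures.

28.1 d

Residence time in the combined system uses the total inventory and the total *external* removal — internal exchanges between the two boxes cancel.
M_total = 9.295 + 32.19 = 41.485 kg.
ΣF_external_out = 0.6018 + 0.8742 = 1.4760 kg/d.
τ = M_total / ΣF_ext = 41.485 / 1.4760 = 28.11 d.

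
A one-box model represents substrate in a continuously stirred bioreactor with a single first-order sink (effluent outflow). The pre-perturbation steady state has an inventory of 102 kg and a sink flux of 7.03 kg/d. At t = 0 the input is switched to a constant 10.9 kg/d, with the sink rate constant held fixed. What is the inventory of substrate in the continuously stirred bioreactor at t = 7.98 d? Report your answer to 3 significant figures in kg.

126 kg

Residence time τ = M₀/F₀ = 14.51 d. The eventual steady state is M_∞ = M₀·(F₁/F₀) = 102 × 10.9/7.03 = 158.15 kg.
The anomaly ΔM(t) = M(t) − M_∞ decays as ΔM₀·e^(−t/τ) with ΔM₀ = 102 − 158.15 = −56.15 kg.
At t = 7.98 d, e^(−t/τ) = e^(−0.5500) = 0.5770, so ΔM = −32.40 kg and M = 158.15 − 32.40 = 125.75 kg.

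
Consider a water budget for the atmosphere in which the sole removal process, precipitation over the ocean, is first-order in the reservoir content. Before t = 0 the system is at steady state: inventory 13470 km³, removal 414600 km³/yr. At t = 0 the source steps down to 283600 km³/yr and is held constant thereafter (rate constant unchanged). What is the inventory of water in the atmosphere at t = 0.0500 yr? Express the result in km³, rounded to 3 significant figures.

10100 km³

The sink rate constant is k = F₀/M₀ = 414600/13470 = 30.78 yr⁻¹.
Solving dM/dt = F₁ − kM with M(0) = M₀ gives M(t) = F₁/k + (M₀ − F₁/k)·e^(−kt).
F₁/k = 283600/30.78 = 9213.9 km³; kt = 30.78 × 0.0500 = 1.539, e^(−kt) = 0.2146.
M(0.0500) = 9213.9 + (13470 − 9213.9) × 0.2146 = 9213.9 + 913.4 = 10127 km³.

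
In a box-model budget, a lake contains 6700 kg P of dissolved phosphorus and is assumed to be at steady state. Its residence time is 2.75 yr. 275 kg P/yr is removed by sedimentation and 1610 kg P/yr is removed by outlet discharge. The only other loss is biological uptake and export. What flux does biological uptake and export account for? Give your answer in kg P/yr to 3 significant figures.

Total removal F = M/τ = 6700 / 2.75 = 2436 kg P/yr.
Biological uptake and export = F − (275 + 1610) = 2436 − 1885 = 551.4 kg P/yr.

551 kg P/yr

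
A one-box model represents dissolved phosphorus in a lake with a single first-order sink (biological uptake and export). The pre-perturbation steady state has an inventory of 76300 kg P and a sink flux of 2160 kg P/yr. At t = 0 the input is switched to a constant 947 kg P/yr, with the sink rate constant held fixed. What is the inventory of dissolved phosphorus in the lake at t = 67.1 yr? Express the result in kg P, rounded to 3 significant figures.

τ = M₀/F₀ = 76300/2160 = 35.32 yr; rate constant k = 1/τ.
New steady state M_∞ = F₁/k = F₁·τ = 947 × 35.32 = 33452 kg P.
M(t) = M_∞ + (M₀ − M_∞)·e^(−t/τ); t/τ = 67.1/35.32 = 1.900, so e^(−t/τ) = 0.1496.
M(t) = 33452 + 42850 × 0.1496 = 39863 kg P.

39900 kg P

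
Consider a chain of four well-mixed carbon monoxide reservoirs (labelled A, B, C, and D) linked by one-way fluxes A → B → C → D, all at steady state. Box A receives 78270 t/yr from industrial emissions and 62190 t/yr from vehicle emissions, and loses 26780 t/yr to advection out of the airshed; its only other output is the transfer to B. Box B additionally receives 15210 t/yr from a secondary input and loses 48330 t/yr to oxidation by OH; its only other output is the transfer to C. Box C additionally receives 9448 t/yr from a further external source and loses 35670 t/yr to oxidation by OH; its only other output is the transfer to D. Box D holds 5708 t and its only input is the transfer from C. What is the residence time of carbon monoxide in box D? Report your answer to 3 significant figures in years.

0.105 yr

Box A: F(A→B) = (78270 + 62190) − 26780 = 113680 t/yr.
Box B: F(B→C) = (113680 + 15210) − 48330 = 80560 t/yr.
Box C: F(C→D) = (80560 + 9448) − 35670 = 54338 t/yr.
Box D throughput = its input = 54338 t/yr; τ = 5708 / 54338 = 0.1050 yr.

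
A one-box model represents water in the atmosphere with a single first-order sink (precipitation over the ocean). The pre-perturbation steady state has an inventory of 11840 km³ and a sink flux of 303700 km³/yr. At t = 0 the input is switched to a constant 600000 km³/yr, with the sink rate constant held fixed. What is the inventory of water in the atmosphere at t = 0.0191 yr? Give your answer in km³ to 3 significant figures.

The sink rate constant is k = F₀/M₀ = 303700/11840 = 25.65 yr⁻¹.
Solving dM/dt = F₁ − kM with M(0) = M₀ gives M(t) = F₁/k + (M₀ − F₁/k)·e^(−kt).
F₁/k = 600000/25.65 = 23392 km³; kt = 25.65 × 0.0191 = 0.4899, e^(−kt) = 0.6127.
M(0.0191) = 23392 + (11840 − 23392) × 0.6127 = 23392 − 7077 = 16314 km³.

16300 km³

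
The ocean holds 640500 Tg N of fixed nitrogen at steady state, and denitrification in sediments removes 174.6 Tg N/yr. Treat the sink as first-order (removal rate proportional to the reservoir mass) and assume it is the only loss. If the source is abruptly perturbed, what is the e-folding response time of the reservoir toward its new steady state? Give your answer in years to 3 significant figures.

For a linear reservoir the response time equals the residence time τ = M/F.
τ = 640500 / 174.6 = 3668 yr.

3670 yr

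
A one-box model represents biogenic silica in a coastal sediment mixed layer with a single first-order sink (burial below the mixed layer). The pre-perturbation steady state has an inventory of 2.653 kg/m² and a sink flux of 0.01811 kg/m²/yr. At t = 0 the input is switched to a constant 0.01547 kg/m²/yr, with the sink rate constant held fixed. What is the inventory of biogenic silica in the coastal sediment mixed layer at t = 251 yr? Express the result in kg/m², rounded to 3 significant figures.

The sink rate constant is k = F₀/M₀ = 0.01811/2.653 = 0.006826 yr⁻¹.
Solving dM/dt = F₁ − kM with M(0) = M₀ gives M(t) = F₁/k + (M₀ − F₁/k)·e^(−kt).
F₁/k = 0.01547/0.006826 = 2.2663 kg/m²; kt = 0.006826 × 251 = 1.713, e^(−kt) = 0.1803.
M(251) = 2.2663 + (2.653 − 2.2663) × 0.1803 = 2.2663 + 0.06971 = 2.3360 kg/m².

2.34 kg/m²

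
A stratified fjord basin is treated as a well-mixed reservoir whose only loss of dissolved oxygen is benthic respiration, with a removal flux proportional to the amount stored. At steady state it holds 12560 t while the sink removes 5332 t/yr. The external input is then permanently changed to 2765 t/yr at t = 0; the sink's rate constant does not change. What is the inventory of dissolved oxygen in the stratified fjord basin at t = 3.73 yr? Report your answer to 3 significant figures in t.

7750 t

The sink rate constant is k = F₀/M₀ = 5332/12560 = 0.4245 yr⁻¹.
Solving dM/dt = F₁ − kM with M(0) = M₀ gives M(t) = F₁/k + (M₀ − F₁/k)·e^(−kt).
F₁/k = 2765/0.4245 = 6513.2 t; kt = 0.4245 × 3.73 = 1.583, e^(−kt) = 0.2053.
M(3.73) = 6513.2 + (12560 − 6513.2) × 0.2053 = 6513.2 + 1241 = 7754.4 t.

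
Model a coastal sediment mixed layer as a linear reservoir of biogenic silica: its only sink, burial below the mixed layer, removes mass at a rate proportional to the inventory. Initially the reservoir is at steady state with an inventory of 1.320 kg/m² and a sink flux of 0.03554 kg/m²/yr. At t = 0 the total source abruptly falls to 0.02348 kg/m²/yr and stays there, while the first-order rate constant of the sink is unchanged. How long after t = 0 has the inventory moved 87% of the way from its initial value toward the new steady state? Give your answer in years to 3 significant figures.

75.8 yr

τ = M₀/F₀ = 1.320/0.03554 = 37.14 yr.
The remaining gap fraction is e^(−t/τ); 87% covered ⇒ e^(−t/τ) = 0.130.
t = −τ ln(0.130) = 37.14 × 2.040 = 75.78 yr.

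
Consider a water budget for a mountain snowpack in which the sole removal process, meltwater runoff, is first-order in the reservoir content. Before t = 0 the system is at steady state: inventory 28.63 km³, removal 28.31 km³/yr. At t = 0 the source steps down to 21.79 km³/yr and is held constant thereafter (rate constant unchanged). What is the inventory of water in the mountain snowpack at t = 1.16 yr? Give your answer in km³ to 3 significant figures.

24.1 km³

The sink rate constant is k = F₀/M₀ = 28.31/28.63 = 0.9888 yr⁻¹.
Solving dM/dt = F₁ − kM with M(0) = M₀ gives M(t) = F₁/k + (M₀ − F₁/k)·e^(−kt).
F₁/k = 21.79/0.9888 = 22.036 km³; kt = 0.9888 × 1.16 = 1.147, e^(−kt) = 0.3176.
M(1.16) = 22.036 + (28.63 − 22.036) × 0.3176 = 22.036 + 2.094 = 24.130 km³.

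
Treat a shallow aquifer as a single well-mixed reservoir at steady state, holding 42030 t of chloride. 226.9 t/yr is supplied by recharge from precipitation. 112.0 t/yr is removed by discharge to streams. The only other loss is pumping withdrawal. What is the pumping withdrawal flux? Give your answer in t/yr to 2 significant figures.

At steady state ΣF_in = ΣF_out.
ΣF_in = 226.90 t/yr.
Pumping withdrawal flux = ΣF_in − (112.0) = 226.90 − 112.0 = 114.9 t/yr.

110 t/yr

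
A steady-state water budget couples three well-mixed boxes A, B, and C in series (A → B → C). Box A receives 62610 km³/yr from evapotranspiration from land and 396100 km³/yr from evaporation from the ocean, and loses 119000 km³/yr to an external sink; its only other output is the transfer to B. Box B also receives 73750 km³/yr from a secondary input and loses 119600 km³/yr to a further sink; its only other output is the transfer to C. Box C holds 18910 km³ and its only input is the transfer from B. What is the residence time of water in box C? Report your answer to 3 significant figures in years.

0.0644 yr

Box A: F(A→B) = (62610 + 396100) − 119000 = 339710 km³/yr.
Box B: F(B→C) = (339710 + 73750) − 119600 = 293860 km³/yr.
Box C throughput = its input = 293860 km³/yr; τ = 18910 / 293860 = 0.06435 yr.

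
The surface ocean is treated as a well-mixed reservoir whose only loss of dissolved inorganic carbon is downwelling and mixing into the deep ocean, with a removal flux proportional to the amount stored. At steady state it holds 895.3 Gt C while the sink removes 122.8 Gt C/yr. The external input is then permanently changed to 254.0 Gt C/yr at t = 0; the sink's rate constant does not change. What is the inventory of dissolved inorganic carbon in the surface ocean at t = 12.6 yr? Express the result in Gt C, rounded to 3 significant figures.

Residence time τ = M₀/F₀ = 7.291 yr. The eventual steady state is M_∞ = M₀·(F₁/F₀) = 895.3 × 254.0/122.8 = 1851.8 Gt C.
The anomaly ΔM(t) = M(t) − M_∞ decays as ΔM₀·e^(−t/τ) with ΔM₀ = 895.3 − 1851.8 = −956.5 Gt C.
At t = 12.6 yr, e^(−t/τ) = e^(−1.728) = 0.1776, so ΔM = −169.9 Gt C and M = 1851.8 − 169.9 = 1682.0 Gt C.

1680 Gt C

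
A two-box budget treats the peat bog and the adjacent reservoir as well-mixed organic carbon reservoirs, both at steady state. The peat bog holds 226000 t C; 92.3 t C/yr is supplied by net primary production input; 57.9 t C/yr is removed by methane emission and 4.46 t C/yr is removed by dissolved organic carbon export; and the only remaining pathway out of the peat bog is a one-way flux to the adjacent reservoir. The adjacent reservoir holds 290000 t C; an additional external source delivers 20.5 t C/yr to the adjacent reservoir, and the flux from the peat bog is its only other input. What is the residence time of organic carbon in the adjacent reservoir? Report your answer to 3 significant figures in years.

5750 yr

Balance the peat bog: ΣF_in = 92.300 t C/yr.
Flux to the adjacent reservoir = ΣF_in − (57.9 + 4.46) = 29.940 t C/yr.
Total input to the adjacent reservoir = 29.940 + 20.5 = 50.440 t C/yr; at steady state this equals its total output.
τ = M / F = 290000 / 50.440 = 5749 yr.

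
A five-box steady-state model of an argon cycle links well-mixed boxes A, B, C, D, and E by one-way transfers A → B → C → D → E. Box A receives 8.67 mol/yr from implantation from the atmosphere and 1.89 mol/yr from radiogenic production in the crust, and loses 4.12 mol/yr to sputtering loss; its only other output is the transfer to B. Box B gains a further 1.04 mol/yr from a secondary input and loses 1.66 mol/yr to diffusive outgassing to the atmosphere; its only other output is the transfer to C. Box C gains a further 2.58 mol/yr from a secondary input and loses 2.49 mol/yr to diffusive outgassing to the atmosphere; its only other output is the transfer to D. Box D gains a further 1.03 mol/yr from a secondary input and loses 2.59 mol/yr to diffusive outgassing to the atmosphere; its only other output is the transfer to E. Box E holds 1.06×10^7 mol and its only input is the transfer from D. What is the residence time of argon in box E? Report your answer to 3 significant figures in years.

Box A: F(A→B) = (8.67 + 1.89) − 4.12 = 6.4400 mol/yr.
Box B: F(B→C) = (6.4400 + 1.04) − 1.66 = 5.8200 mol/yr.
Box C: F(C→D) = (5.8200 + 2.58) − 2.49 = 5.9100 mol/yr.
Box D: F(D→E) = (5.9100 + 1.03) − 2.59 = 4.3500 mol/yr.
Box E throughput = its input = 4.3500 mol/yr; τ = 1.06×10^7 / 4.3500 = 2.437×10^6 yr.

2.44×10^6 yr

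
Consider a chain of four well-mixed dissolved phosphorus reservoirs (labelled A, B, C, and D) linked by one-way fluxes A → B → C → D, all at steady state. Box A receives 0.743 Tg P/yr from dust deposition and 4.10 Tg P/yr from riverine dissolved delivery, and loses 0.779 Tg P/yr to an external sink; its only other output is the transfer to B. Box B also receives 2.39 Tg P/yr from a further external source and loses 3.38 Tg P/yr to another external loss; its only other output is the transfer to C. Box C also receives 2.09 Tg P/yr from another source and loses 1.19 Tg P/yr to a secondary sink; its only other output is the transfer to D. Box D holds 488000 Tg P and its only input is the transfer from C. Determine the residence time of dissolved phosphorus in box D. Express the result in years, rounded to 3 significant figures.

Box A: F(A→B) = (0.743 + 4.10) − 0.779 = 4.0640 Tg P/yr.
Box B: F(B→C) = (4.0640 + 2.39) − 3.38 = 3.0740 Tg P/yr.
Box C: F(C→D) = (3.0740 + 2.09) − 1.19 = 3.9740 Tg P/yr.
Box D throughput = its input = 3.9740 Tg P/yr; τ = 488000 / 3.9740 = 122800 yr.

123000 yr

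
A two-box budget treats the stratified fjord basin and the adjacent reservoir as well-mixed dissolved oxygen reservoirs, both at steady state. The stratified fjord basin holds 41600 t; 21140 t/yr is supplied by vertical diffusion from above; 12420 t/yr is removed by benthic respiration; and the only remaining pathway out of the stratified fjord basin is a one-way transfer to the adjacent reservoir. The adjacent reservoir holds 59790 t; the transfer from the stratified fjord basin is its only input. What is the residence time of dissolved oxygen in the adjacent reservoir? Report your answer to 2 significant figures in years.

Balance the stratified fjord basin: ΣF_in = 21140 t/yr.
Transfer to the adjacent reservoir = ΣF_in − (12420) = 8720.0 t/yr.
At steady state the output of the adjacent reservoir equals its input, 8720.0 t/yr.
τ = M / F = 59790 / 8720.0 = 6.857 yr.

6.9 yr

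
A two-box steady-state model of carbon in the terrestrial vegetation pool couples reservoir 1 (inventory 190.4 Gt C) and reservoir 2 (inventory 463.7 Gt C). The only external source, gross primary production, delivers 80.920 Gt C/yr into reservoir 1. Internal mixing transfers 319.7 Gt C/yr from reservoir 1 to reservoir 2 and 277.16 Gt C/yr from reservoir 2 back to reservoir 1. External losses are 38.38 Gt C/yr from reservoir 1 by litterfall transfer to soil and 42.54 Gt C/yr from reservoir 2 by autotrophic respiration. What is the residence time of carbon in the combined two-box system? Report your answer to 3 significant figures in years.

Treat the two boxes together as one reservoir: the mixing fluxes between them are internal recycling, so τ = ΣM / Σ(external losses).
M_total = 190.4 + 463.7 = 654.10 Gt C.
ΣF_external_out = 38.38 + 42.54 = 80.920 Gt C/yr.
τ = M_total / ΣF_ext = 654.10 / 80.920 = 8.083 yr.

8.08 yr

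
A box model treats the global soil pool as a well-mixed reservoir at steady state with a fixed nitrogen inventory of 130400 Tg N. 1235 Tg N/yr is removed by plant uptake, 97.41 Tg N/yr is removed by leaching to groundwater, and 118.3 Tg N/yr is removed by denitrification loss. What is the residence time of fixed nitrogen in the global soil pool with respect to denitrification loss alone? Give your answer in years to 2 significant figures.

1100 yr

Residence time with respect to a single sink: τ = M / F_sink.
τ = 130400 / 118.3 = 1102 yr.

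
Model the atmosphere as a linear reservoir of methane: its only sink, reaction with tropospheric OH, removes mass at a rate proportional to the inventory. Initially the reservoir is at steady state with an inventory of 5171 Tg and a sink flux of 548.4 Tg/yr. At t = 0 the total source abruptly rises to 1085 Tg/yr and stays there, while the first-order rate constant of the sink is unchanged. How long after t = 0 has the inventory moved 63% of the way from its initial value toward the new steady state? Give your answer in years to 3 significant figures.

τ = M₀/F₀ = 5171/548.4 = 9.429 yr.
The remaining gap fraction is e^(−t/τ); 63% covered ⇒ e^(−t/τ) = 0.370.
t = −τ ln(0.370) = 9.429 × 0.9943 = 9.375 yr.

9.38 yr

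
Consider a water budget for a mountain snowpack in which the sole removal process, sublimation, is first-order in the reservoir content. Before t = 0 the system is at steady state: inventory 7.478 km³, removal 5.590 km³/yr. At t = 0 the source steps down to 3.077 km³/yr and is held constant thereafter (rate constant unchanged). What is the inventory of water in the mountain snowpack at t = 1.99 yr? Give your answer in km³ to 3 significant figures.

The sink rate constant is k = F₀/M₀ = 5.590/7.478 = 0.7475 yr⁻¹.
Solving dM/dt = F₁ − kM with M(0) = M₀ gives M(t) = F₁/k + (M₀ − F₁/k)·e^(−kt).
F₁/k = 3.077/0.7475 = 4.1162 km³; kt = 0.7475 × 1.99 = 1.488, e^(−kt) = 0.2259.
M(1.99) = 4.1162 + (7.478 − 4.1162) × 0.2259 = 4.1162 + 0.7595 = 4.8757 km³.

4.88 km³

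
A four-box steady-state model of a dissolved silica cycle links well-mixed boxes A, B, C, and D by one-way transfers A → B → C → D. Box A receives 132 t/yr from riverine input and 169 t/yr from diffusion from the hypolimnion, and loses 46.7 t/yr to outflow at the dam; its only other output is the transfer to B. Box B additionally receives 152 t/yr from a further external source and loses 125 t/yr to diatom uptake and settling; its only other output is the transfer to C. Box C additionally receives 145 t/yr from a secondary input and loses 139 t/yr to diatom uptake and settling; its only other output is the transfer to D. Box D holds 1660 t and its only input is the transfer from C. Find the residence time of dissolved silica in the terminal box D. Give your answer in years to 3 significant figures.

5.78 yr

Box A: F(A→B) = (132 + 169) − 46.7 = 254.30 t/yr.
Box B: F(B→C) = (254.30 + 152) − 125 = 281.30 t/yr.
Box C: F(C→D) = (281.30 + 145) − 139 = 287.30 t/yr.
Box D throughput = its input = 287.30 t/yr; τ = 1660 / 287.30 = 5.778 yr.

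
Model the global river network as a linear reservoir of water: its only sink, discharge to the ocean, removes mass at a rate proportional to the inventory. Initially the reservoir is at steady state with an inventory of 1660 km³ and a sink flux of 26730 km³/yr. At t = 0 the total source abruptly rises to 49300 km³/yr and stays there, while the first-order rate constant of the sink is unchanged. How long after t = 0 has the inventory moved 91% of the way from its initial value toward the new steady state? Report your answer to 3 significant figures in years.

τ = M₀/F₀ = 1660/26730 = 0.06210 yr.
The remaining gap fraction is e^(−t/τ); 91% covered ⇒ e^(−t/τ) = 0.0900.
t = −τ ln(0.0900) = 0.06210 × 2.408 = 0.1495 yr.

0.150 yr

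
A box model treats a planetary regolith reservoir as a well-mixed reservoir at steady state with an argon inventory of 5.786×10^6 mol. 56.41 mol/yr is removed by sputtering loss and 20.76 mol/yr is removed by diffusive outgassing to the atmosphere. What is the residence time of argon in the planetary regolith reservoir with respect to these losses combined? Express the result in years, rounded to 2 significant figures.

75000 yr

Total removal = 56.41 + 20.76 = 77.170 mol/yr.
τ = M / ΣF_out = 5.786×10^6 / 77.170 = 74980 yr.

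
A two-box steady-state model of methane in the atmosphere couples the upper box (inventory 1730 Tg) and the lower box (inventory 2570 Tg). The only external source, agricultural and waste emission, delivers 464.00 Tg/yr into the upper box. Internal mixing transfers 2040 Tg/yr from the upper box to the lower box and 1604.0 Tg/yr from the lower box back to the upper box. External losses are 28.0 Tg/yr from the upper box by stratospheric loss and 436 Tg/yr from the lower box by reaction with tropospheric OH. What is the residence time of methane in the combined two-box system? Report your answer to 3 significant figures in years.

9.27 yr

For the system as a whole, the A↔B exchange is internal and contributes nothing to the throughput; only the external sinks remove mass.
M_total = 1730 + 2570 = 4300.0 Tg.
ΣF_external_out = 28.0 + 436 = 464.00 Tg/yr.
τ = M_total / ΣF_ext = 4300.0 / 464.00 = 9.267 yr.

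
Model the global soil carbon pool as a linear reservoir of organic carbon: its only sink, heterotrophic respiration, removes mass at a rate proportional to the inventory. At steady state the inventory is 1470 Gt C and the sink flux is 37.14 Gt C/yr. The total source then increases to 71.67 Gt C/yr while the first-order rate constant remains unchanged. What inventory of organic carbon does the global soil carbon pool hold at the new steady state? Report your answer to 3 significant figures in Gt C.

2840 Gt C

Rate constant k = F/M = 37.14 / 1470 = 0.02527 yr⁻¹.
At the new steady state, source = k·M_new ⇒ M_new = 71.67 / 0.02527 = 2837 Gt C.
(Equivalently M_new = M × F_new/F_old = 1470 × 71.67/37.14.)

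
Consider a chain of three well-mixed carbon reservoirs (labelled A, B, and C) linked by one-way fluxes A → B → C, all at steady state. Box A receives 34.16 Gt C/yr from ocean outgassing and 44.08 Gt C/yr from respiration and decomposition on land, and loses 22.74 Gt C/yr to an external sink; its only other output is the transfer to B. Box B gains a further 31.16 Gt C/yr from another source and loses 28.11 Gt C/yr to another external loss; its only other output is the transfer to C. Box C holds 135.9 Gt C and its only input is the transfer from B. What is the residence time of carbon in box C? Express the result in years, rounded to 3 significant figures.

2.32 yr

Box A: F(A→B) = (34.16 + 44.08) − 22.74 = 55.500 Gt C/yr.
Box B: F(B→C) = (55.500 + 31.16) − 28.11 = 58.550 Gt C/yr.
Box C throughput = its input = 58.550 Gt C/yr; τ = 135.9 / 58.550 = 2.321 yr.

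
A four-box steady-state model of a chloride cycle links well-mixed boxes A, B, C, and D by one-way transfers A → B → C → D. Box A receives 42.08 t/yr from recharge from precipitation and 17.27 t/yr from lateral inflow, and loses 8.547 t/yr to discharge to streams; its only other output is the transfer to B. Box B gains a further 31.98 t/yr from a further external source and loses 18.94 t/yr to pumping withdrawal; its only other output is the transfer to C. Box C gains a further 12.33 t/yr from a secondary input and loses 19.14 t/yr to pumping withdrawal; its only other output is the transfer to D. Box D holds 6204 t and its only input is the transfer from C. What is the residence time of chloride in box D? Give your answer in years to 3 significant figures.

109 yr

Box A: F(A→B) = (42.08 + 17.27) − 8.547 = 50.803 t/yr.
Box B: F(B→C) = (50.803 + 31.98) − 18.94 = 63.843 t/yr.
Box C: F(C→D) = (63.843 + 12.33) − 19.14 = 57.033 t/yr.
Box D throughput = its input = 57.033 t/yr; τ = 6204 / 57.033 = 108.8 yr.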